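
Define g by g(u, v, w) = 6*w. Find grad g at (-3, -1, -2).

∂g/∂u = 0
∂g/∂v = 0
∂g/∂w = 6
∇g = (0, 0, 6)
At (-3, -1, -2): (0, 0, 6).

(0, 0, 6)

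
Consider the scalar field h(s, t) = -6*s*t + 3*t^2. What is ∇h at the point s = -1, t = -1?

∂h/∂s = -6*t
∂h/∂t = -6*s + 6*t
∇h = (-6*t, -6*s + 6*t)
At (-1, -1): (6, 0).

(6, 0)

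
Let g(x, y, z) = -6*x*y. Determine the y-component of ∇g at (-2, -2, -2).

(∇g)_2 = ∂g/∂y = -6*x
At (-2, -2, -2): 12.

12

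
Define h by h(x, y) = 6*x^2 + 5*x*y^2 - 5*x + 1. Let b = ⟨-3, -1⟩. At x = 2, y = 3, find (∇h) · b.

∂h/∂x = 12*x + 5*y^2 - 5
∂h/∂y = 10*x*y
∇h at (2, 3) = (64, 60)
∇h · b = (64)(-3) + (60)(-1) = -252

-252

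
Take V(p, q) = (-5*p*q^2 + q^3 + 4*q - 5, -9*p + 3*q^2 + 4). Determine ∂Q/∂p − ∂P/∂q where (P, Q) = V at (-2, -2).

15

∂V₂/∂p = -9
∂V₁/∂q = -10*p*q + 3*q^2 + 4
Scalar curl = 10*p*q - 3*q^2 - 13
At (-2, -2): 15.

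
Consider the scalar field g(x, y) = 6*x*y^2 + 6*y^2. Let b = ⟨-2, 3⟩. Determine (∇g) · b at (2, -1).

∂g/∂x = 6*y^2
∂g/∂y = 12*x*y + 12*y
∇g at (2, -1) = (6, -36)
∇g · b = (6)(-2) + (-36)(3) = -120

-120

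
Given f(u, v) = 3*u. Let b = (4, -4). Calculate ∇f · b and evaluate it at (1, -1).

∂f/∂u = 3
∂f/∂v = 0
∇f at (1, -1) = (3, 0)
∇f · b = (3)(4) + (0)(-4) = 12

12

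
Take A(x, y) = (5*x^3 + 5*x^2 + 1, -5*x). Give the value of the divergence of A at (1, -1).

25

∂A₁/∂x = 15*x^2 + 10*x
∂A₂/∂y = 0
∇·A = 15*x^2 + 10*x
At (1, -1): 25.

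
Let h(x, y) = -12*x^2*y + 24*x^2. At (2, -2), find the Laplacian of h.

96

∂²h/∂x² = 24*(-y + 2)
∂²h/∂y² = 0
∇²h = -24*y + 48
At (2, -2): 96.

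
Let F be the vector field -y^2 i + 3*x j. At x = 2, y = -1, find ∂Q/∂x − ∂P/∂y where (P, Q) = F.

∂F₂/∂x = 3
∂F₁/∂y = -2*y
Scalar curl = 2*y + 3
At (2, -1): 1.

1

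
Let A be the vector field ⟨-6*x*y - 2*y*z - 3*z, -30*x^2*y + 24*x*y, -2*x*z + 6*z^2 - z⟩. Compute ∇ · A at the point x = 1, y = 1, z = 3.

21

∂A₁/∂x = -6*y
∂A₂/∂y = -30*x^2 + 24*x
∂A₃/∂z = -2*x + 12*z - 1
∇·A = -30*x^2 + 22*x - 6*y + 12*z - 1
At (1, 1, 3): 21.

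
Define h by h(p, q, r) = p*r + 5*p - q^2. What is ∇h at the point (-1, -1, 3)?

(8, 2, -1)

∂h/∂p = r + 5
∂h/∂q = -2*q
∂h/∂r = p
∇h = (r + 5, -2*q, p)
At (-1, -1, 3): (8, 2, -1).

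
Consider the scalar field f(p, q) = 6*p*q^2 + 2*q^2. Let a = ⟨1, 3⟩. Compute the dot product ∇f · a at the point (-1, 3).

-18

∂f/∂p = 6*q^2
∂f/∂q = 12*p*q + 4*q
∇f at (-1, 3) = (54, -24)
∇f · a = (54)(1) + (-24)(3) = -18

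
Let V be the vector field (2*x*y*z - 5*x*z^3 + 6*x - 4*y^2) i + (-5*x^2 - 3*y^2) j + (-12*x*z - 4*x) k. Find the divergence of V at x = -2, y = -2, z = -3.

189

∂V₁/∂x = 2*y*z - 5*z^3 + 6
∂V₂/∂y = -6*y
∂V₃/∂z = -12*x
∇·V = -12*x + 2*y*z - 6*y - 5*z^3 + 6
At (-2, -2, -3): 189.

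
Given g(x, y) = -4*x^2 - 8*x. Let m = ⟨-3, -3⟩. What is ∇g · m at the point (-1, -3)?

∂g/∂x = -8*x - 8
∂g/∂y = 0
∇g at (-1, -3) = (0, 0)
∇g · m = (0)(-3) + (0)(-3) = 0

0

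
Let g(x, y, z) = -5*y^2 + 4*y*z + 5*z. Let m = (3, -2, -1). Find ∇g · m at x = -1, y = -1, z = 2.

-37

∂g/∂x = 0
∂g/∂y = -10*y + 4*z
∂g/∂z = 4*y + 5
∇g at (-1, -1, 2) = (0, 18, 1)
∇g · m = (0)(3) + (18)(-2) + (1)(-1) = -37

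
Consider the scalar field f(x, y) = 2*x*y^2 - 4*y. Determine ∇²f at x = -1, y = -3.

-4

∂²f/∂x² = 0
∂²f/∂y² = 4*x
∇²f = 4*x
At (-1, -3): -4.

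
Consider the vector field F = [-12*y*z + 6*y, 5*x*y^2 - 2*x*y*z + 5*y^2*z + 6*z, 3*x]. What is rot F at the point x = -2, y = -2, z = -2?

(∇×F)₁ = ∂F₃/∂y − ∂F₂/∂z = 2*x*y - 5*y^2 - 6
(∇×F)₂ = ∂F₁/∂z − ∂F₃/∂x = -12*y - 3
(∇×F)₃ = ∂F₂/∂x − ∂F₁/∂y = 5*y^2 - 2*y*z + 12*z - 6
∇×F = (2*x*y - 5*y^2 - 6, -12*y - 3, 5*y^2 - 2*y*z + 12*z - 6)
At (-2, -2, -2): (-18, 21, -18).

(-18, 21, -18)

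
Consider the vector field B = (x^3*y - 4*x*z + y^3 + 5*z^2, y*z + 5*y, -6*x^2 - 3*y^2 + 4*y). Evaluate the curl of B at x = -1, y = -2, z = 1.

(18, 2, -11)

(∇×B)₁ = ∂B₃/∂y − ∂B₂/∂z = -7*y + 4
(∇×B)₂ = ∂B₁/∂z − ∂B₃/∂x = 8*x + 10*z
(∇×B)₃ = ∂B₂/∂x − ∂B₁/∂y = -x^3 - 3*y^2
∇×B = (-7*y + 4, 8*x + 10*z, -x^3 - 3*y^2)
At (-1, -2, 1): (18, 2, -11).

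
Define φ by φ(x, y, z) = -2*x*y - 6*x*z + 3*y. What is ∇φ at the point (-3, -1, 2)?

(-10, 9, 18)

∂φ/∂x = -2*y - 6*z
∂φ/∂y = -2*x + 3
∂φ/∂z = -6*x
∇φ = (-2*y - 6*z, -2*x + 3, -6*x)
At (-3, -1, 2): (-10, 9, 18).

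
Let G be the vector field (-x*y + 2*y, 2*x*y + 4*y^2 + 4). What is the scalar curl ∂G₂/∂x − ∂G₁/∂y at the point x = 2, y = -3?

∂G₂/∂x = 2*y
∂G₁/∂y = -x + 2
Scalar curl = x + 2*y - 2
At (2, -3): -6.

-6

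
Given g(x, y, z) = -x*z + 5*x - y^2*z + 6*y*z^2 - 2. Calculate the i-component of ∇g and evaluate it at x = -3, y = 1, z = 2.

(∇g)_1 = ∂g/∂x = -z + 5
At (-3, 1, 2): 3.

3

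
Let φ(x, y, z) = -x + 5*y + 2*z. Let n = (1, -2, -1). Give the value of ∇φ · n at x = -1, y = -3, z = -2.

-13

∂φ/∂x = -1
∂φ/∂y = 5
∂φ/∂z = 2
∇φ at (-1, -3, -2) = (-1, 5, 2)
∇φ · n = (-1)(1) + (5)(-2) + (2)(-1) = -13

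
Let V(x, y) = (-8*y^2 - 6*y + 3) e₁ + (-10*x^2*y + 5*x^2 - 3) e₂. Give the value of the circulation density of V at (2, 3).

-46

∂V₂/∂x = -20*x*y + 10*x
∂V₁/∂y = -16*y - 6
Scalar curl = -20*x*y + 10*x + 16*y + 6
At (2, 3): -46.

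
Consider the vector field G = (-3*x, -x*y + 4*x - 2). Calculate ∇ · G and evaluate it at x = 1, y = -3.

∂G₁/∂x = -3
∂G₂/∂y = -x
∇·G = -x - 3
At (1, -3): -4.

-4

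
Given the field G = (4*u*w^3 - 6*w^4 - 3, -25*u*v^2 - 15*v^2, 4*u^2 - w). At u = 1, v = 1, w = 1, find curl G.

(∇×G)₁ = ∂G₃/∂v − ∂G₂/∂w = 0
(∇×G)₂ = ∂G₁/∂w − ∂G₃/∂u = 12*u*w^2 - 8*u - 24*w^3
(∇×G)₃ = ∂G₂/∂u − ∂G₁/∂v = -25*v^2
∇×G = (0, 12*u*w^2 - 8*u - 24*w^3, -25*v^2)
At (1, 1, 1): (0, -20, -25).

(0, -20, -25)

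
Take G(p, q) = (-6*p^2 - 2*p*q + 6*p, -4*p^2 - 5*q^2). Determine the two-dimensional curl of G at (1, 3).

∂G₂/∂p = -8*p
∂G₁/∂q = -2*p
Scalar curl = -6*p
At (1, 3): -6.

-6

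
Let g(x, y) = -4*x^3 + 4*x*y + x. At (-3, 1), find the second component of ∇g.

-12

(∇g)_2 = ∂g/∂y = 4*x
At (-3, 1): -12.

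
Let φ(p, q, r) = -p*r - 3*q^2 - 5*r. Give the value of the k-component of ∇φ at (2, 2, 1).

(∇φ)_3 = ∂φ/∂r = -p - 5
At (2, 2, 1): -7.

-7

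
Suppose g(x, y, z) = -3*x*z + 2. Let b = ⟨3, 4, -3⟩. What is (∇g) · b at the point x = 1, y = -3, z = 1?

0

∂g/∂x = -3*z
∂g/∂y = 0
∂g/∂z = -3*x
∇g at (1, -3, 1) = (-3, 0, -3)
∇g · b = (-3)(3) + (0)(4) + (-3)(-3) = 0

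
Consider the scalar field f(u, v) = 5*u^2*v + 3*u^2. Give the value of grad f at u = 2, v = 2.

∂f/∂u = 10*u*v + 6*u
∂f/∂v = 5*u^2
∇f = (10*u*v + 6*u, 5*u^2)
At (2, 2): (52, 20).

(52, 20)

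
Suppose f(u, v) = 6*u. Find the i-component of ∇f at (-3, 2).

(∇f)_1 = ∂f/∂u = 6
At (-3, 2): 6.

6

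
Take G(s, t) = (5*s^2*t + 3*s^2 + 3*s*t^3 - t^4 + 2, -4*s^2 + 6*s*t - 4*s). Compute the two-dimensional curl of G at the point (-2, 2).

∂G₂/∂s = -8*s + 6*t - 4
∂G₁/∂t = 5*s^2 + 9*s*t^2 - 4*t^3
Scalar curl = -5*s^2 - 9*s*t^2 - 8*s + 4*t^3 + 6*t - 4
At (-2, 2): 108.

108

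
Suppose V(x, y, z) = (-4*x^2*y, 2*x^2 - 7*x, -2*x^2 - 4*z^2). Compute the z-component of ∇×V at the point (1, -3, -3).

(∇×V)_3 = ∂V₂/∂x − ∂V₁/∂y
= 4*x - 7 − (-4*x^2)
= 4*x^2 + 4*x - 7
At (1, -3, -3): 1.

1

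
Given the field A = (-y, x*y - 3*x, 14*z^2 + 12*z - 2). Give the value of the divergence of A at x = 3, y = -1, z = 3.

∂A₁/∂x = 0
∂A₂/∂y = x
∂A₃/∂z = 28*z + 12
∇·A = x + 28*z + 12
At (3, -1, 3): 99.

99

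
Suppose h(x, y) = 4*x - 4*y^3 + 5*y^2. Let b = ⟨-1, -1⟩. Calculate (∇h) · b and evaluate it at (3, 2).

∂h/∂x = 4
∂h/∂y = -12*y^2 + 10*y
∇h at (3, 2) = (4, -28)
∇h · b = (4)(-1) + (-28)(-1) = 24

24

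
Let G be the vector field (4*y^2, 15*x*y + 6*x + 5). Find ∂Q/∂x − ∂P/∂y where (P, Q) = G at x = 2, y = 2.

20

∂G₂/∂x = 15*y + 6
∂G₁/∂y = 8*y
Scalar curl = 7*y + 6
At (2, 2): 20.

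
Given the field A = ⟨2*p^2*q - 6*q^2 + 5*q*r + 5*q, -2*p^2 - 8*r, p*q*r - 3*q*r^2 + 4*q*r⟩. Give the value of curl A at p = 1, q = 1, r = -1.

(∇×A)₁ = ∂A₃/∂q − ∂A₂/∂r = p*r - 3*r^2 + 4*r + 8
(∇×A)₂ = ∂A₁/∂r − ∂A₃/∂p = -q*r + 5*q
(∇×A)₃ = ∂A₂/∂p − ∂A₁/∂q = -2*p^2 - 4*p + 12*q - 5*r - 5
∇×A = (p*r - 3*r^2 + 4*r + 8, -q*r + 5*q, -2*p^2 - 4*p + 12*q - 5*r - 5)
At (1, 1, -1): (0, 6, 6).

(0, 6, 6)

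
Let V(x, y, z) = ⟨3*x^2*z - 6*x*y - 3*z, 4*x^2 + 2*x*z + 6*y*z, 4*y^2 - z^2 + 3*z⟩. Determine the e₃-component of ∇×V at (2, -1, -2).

(∇×V)_3 = ∂V₂/∂x − ∂V₁/∂y
= 8*x + 2*z − (-6*x)
= 14*x + 2*z
At (2, -1, -2): 24.

24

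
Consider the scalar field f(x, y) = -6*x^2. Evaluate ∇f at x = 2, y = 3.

(-24, 0)

∂f/∂x = -12*x
∂f/∂y = 0
∇f = (-12*x, 0)
At (2, 3): (-24, 0).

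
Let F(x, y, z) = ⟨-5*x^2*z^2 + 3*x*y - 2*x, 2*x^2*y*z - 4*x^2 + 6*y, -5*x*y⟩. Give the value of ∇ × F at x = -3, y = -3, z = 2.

(∇×F)₁ = ∂F₃/∂y − ∂F₂/∂z = -2*x^2*y - 5*x
(∇×F)₂ = ∂F₁/∂z − ∂F₃/∂x = -10*x^2*z + 5*y
(∇×F)₃ = ∂F₂/∂x − ∂F₁/∂y = 4*x*y*z - 11*x
∇×F = (-2*x^2*y - 5*x, -10*x^2*z + 5*y, 4*x*y*z - 11*x)
At (-3, -3, 2): (69, -195, 105).

(69, -195, 105)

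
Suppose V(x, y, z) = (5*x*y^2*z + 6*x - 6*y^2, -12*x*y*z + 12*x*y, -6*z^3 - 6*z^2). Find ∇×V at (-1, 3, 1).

(-36, -45, 66)

(∇×V)₁ = ∂V₃/∂y − ∂V₂/∂z = 12*x*y
(∇×V)₂ = ∂V₁/∂z − ∂V₃/∂x = 5*x*y^2
(∇×V)₃ = ∂V₂/∂x − ∂V₁/∂y = -10*x*y*z - 12*y*z + 24*y
∇×V = (12*x*y, 5*x*y^2, -10*x*y*z - 12*y*z + 24*y)
At (-1, 3, 1): (-36, -45, 66).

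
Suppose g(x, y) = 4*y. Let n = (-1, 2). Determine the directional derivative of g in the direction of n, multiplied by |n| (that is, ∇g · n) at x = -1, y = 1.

8

∂g/∂x = 0
∂g/∂y = 4
∇g at (-1, 1) = (0, 4)
∇g · n = (0)(-1) + (4)(2) = 8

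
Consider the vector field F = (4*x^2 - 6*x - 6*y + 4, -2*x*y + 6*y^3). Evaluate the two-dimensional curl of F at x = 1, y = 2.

∂F₂/∂x = -2*y
∂F₁/∂y = -6
Scalar curl = -2*y + 6
At (1, 2): 2.

2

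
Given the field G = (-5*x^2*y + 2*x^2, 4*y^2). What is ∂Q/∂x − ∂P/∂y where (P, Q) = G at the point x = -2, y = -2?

∂G₂/∂x = 0
∂G₁/∂y = -5*x^2
Scalar curl = 5*x^2
At (-2, -2): 20.

20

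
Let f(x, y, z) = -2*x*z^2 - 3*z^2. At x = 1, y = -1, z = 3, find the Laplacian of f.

-10

∂²f/∂x² = 0
∂²f/∂y² = 0
∂²f/∂z² = -2*(2*x + 3)
∇²f = -4*x - 6
At (1, -1, 3): -10.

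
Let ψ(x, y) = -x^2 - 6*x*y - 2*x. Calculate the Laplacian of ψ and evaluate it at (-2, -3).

-2

∂²ψ/∂x² = -2
∂²ψ/∂y² = 0
∇²ψ = -2
At (-2, -3): -2.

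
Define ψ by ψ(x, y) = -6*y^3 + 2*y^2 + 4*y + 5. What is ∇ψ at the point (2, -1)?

∂ψ/∂x = 0
∂ψ/∂y = -18*y^2 + 4*y + 4
∇ψ = (0, -18*y^2 + 4*y + 4)
At (2, -1): (0, -18).

(0, -18)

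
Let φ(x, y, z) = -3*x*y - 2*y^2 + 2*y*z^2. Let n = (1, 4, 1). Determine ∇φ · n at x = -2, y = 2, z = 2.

∂φ/∂x = -3*y
∂φ/∂y = -3*x - 4*y + 2*z^2
∂φ/∂z = 4*y*z
∇φ at (-2, 2, 2) = (-6, 6, 16)
∇φ · n = (-6)(1) + (6)(4) + (16)(1) = 34

34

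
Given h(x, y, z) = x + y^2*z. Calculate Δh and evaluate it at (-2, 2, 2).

∂²h/∂x² = 0
∂²h/∂y² = 2*z
∂²h/∂z² = 0
∇²h = 2*z
At (-2, 2, 2): 4.

4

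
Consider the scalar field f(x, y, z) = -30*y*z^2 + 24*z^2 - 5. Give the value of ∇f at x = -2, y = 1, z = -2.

(0, -120, 24)

∂f/∂x = 0
∂f/∂y = -30*z^2
∂f/∂z = -60*y*z + 48*z
∇f = (0, -30*z^2, -60*y*z + 48*z)
At (-2, 1, -2): (0, -120, 24).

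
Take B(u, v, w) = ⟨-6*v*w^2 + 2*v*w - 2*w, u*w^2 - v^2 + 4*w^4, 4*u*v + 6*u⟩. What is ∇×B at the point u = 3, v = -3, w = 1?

(-10, 34, 5)

(∇×B)₁ = ∂B₃/∂v − ∂B₂/∂w = -2*u*w + 4*u - 16*w^3
(∇×B)₂ = ∂B₁/∂w − ∂B₃/∂u = -12*v*w - 2*v - 8
(∇×B)₃ = ∂B₂/∂u − ∂B₁/∂v = 7*w^2 - 2*w
∇×B = (-2*u*w + 4*u - 16*w^3, -12*v*w - 2*v - 8, 7*w^2 - 2*w)
At (3, -3, 1): (-10, 34, 5).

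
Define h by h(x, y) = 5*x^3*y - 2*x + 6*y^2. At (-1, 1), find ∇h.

(13, 7)

∂h/∂x = 15*x^2*y - 2
∂h/∂y = 5*x^3 + 12*y
∇h = (15*x^2*y - 2, 5*x^3 + 12*y)
At (-1, 1): (13, 7).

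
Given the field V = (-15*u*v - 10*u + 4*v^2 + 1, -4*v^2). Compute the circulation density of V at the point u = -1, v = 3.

-39

∂V₂/∂u = 0
∂V₁/∂v = -15*u + 8*v
Scalar curl = 15*u - 8*v
At (-1, 3): -39.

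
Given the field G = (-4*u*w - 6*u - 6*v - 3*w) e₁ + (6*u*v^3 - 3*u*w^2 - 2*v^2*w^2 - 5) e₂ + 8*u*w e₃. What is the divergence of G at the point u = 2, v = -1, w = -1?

∂G₁/∂u = -4*w - 6
∂G₂/∂v = 18*u*v^2 - 4*v*w^2
∂G₃/∂w = 8*u
∇·G = 18*u*v^2 + 8*u - 4*v*w^2 - 4*w - 6
At (2, -1, -1): 54.

54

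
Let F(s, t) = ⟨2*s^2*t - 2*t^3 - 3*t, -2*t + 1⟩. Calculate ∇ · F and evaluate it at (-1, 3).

-14

∂F₁/∂s = 4*s*t
∂F₂/∂t = -2
∇·F = 4*s*t - 2
At (-1, 3): -14.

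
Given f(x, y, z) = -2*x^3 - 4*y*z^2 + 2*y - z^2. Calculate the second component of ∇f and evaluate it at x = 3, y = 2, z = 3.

(∇f)_2 = ∂f/∂y = -4*z^2 + 2
At (3, 2, 3): -34.

-34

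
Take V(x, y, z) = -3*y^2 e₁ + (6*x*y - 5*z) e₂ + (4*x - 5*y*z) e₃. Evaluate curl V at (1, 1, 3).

(∇×V)₁ = ∂V₃/∂y − ∂V₂/∂z = -5*z + 5
(∇×V)₂ = ∂V₁/∂z − ∂V₃/∂x = -4
(∇×V)₃ = ∂V₂/∂x − ∂V₁/∂y = 12*y
∇×V = (-5*z + 5, -4, 12*y)
At (1, 1, 3): (-10, -4, 12).

(-10, -4, 12)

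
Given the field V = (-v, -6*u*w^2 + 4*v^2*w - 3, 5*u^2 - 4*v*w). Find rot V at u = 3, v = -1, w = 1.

(∇×V)₁ = ∂V₃/∂v − ∂V₂/∂w = 12*u*w - 4*v^2 - 4*w
(∇×V)₂ = ∂V₁/∂w − ∂V₃/∂u = -10*u
(∇×V)₃ = ∂V₂/∂u − ∂V₁/∂v = -6*w^2 + 1
∇×V = (12*u*w - 4*v^2 - 4*w, -10*u, -6*w^2 + 1)
At (3, -1, 1): (28, -30, -5).

(28, -30, -5)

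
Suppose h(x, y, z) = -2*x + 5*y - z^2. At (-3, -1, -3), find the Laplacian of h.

-2

∂²h/∂x² = 0
∂²h/∂y² = 0
∂²h/∂z² = -2
∇²h = -2
At (-3, -1, -3): -2.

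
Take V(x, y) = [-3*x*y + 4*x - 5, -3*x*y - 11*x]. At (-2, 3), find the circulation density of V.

∂V₂/∂x = -3*y - 11
∂V₁/∂y = -3*x
Scalar curl = 3*x - 3*y - 11
At (-2, 3): -26.

-26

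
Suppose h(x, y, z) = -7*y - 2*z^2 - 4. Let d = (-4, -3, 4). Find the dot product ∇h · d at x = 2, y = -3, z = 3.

-27

∂h/∂x = 0
∂h/∂y = -7
∂h/∂z = -4*z
∇h at (2, -3, 3) = (0, -7, -12)
∇h · d = (0)(-4) + (-7)(-3) + (-12)(4) = -27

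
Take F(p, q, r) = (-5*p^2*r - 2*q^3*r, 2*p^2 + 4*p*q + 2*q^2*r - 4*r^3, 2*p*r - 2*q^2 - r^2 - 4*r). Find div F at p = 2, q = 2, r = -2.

∂F₁/∂p = -10*p*r
∂F₂/∂q = 4*p + 4*q*r
∂F₃/∂r = 2*p - 2*r - 4
∇·F = -10*p*r + 6*p + 4*q*r - 2*r - 4
At (2, 2, -2): 36.

36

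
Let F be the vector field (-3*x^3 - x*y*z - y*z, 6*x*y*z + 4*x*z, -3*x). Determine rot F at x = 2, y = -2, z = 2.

(16, 9, -10)

(∇×F)₁ = ∂F₃/∂y − ∂F₂/∂z = -6*x*y - 4*x
(∇×F)₂ = ∂F₁/∂z − ∂F₃/∂x = -x*y - y + 3
(∇×F)₃ = ∂F₂/∂x − ∂F₁/∂y = x*z + 6*y*z + 5*z
∇×F = (-6*x*y - 4*x, -x*y - y + 3, x*z + 6*y*z + 5*z)
At (2, -2, 2): (16, 9, -10).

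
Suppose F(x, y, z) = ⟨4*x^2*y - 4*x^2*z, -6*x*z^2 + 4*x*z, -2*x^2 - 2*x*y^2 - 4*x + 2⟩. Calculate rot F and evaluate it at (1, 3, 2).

(8, 22, -20)

(∇×F)₁ = ∂F₃/∂y − ∂F₂/∂z = -4*x*y + 12*x*z - 4*x
(∇×F)₂ = ∂F₁/∂z − ∂F₃/∂x = -4*x^2 + 4*x + 2*y^2 + 4
(∇×F)₃ = ∂F₂/∂x − ∂F₁/∂y = -4*x^2 - 6*z^2 + 4*z
∇×F = (-4*x*y + 12*x*z - 4*x, -4*x^2 + 4*x + 2*y^2 + 4, -4*x^2 - 6*z^2 + 4*z)
At (1, 3, 2): (8, 22, -20).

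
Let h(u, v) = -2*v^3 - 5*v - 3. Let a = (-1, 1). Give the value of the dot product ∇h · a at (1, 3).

-59

∂h/∂u = 0
∂h/∂v = -6*v^2 - 5
∇h at (1, 3) = (0, -59)
∇h · a = (0)(-1) + (-59)(1) = -59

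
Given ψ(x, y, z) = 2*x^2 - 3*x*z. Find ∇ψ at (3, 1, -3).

∂ψ/∂x = 4*x - 3*z
∂ψ/∂y = 0
∂ψ/∂z = -3*x
∇ψ = (4*x - 3*z, 0, -3*x)
At (3, 1, -3): (21, 0, -9).

(21, 0, -9)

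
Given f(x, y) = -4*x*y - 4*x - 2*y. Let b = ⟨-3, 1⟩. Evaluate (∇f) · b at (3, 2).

22

∂f/∂x = -4*y - 4
∂f/∂y = -4*x - 2
∇f at (3, 2) = (-12, -14)
∇f · b = (-12)(-3) + (-14)(1) = 22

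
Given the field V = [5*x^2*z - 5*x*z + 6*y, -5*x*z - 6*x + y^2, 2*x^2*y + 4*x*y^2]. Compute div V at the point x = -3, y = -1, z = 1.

∂V₁/∂x = 10*x*z - 5*z
∂V₂/∂y = 2*y
∂V₃/∂z = 0
∇·V = 10*x*z + 2*y - 5*z
At (-3, -1, 1): -37.

-37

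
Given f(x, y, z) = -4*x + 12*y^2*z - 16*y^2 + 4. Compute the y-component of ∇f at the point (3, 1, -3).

-104

(∇f)_2 = ∂f/∂y = 24*y*z - 32*y
At (3, 1, -3): -104.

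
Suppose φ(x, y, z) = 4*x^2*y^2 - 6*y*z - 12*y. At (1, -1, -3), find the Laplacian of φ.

16

∂²φ/∂x² = 8*y^2
∂²φ/∂y² = 8*x^2
∂²φ/∂z² = 0
∇²φ = 8*x^2 + 8*y^2
At (1, -1, -3): 16.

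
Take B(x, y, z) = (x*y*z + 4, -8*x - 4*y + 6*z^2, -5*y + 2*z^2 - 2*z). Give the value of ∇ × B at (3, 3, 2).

(-29, 9, -14)

(∇×B)₁ = ∂B₃/∂y − ∂B₂/∂z = -12*z - 5
(∇×B)₂ = ∂B₁/∂z − ∂B₃/∂x = x*y
(∇×B)₃ = ∂B₂/∂x − ∂B₁/∂y = -x*z - 8
∇×B = (-12*z - 5, x*y, -x*z - 8)
At (3, 3, 2): (-29, 9, -14).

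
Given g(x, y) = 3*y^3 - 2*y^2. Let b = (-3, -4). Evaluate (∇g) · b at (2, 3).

∂g/∂x = 0
∂g/∂y = 9*y^2 - 4*y
∇g at (2, 3) = (0, 69)
∇g · b = (0)(-3) + (69)(-4) = -276

-276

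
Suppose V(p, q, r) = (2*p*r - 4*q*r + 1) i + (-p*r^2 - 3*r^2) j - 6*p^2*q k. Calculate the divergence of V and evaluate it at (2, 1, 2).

∂V₁/∂p = 2*r
∂V₂/∂q = 0
∂V₃/∂r = 0
∇·V = 2*r
At (2, 1, 2): 4.

4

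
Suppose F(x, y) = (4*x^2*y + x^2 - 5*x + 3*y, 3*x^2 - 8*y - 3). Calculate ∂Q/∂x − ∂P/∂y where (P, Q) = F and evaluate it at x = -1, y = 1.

∂F₂/∂x = 6*x
∂F₁/∂y = 4*x^2 + 3
Scalar curl = -4*x^2 + 6*x - 3
At (-1, 1): -13.

-13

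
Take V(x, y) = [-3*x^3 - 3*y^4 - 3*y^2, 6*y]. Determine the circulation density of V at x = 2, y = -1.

-18

∂V₂/∂x = 0
∂V₁/∂y = -12*y^3 - 6*y
Scalar curl = 12*y^3 + 6*y
At (2, -1): -18.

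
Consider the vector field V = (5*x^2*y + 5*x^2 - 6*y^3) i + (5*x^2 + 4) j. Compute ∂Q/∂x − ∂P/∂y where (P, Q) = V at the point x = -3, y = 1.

-57

∂V₂/∂x = 10*x
∂V₁/∂y = 5*x^2 - 18*y^2
Scalar curl = -5*x^2 + 10*x + 18*y^2
At (-3, 1): -57.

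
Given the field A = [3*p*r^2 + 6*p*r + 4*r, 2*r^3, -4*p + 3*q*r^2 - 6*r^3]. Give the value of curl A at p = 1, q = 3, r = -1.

(∇×A)₁ = ∂A₃/∂q − ∂A₂/∂r = -3*r^2
(∇×A)₂ = ∂A₁/∂r − ∂A₃/∂p = 6*p*r + 6*p + 8
(∇×A)₃ = ∂A₂/∂p − ∂A₁/∂q = 0
∇×A = (-3*r^2, 6*p*r + 6*p + 8, 0)
At (1, 3, -1): (-3, 8, 0).

(-3, 8, 0)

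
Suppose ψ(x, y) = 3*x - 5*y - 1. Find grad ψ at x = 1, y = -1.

∂ψ/∂x = 3
∂ψ/∂y = -5
∇ψ = (3, -5)
At (1, -1): (3, -5).

(3, -5)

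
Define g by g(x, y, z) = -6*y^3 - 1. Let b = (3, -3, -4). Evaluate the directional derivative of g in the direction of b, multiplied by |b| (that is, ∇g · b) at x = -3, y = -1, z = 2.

∂g/∂x = 0
∂g/∂y = -18*y^2
∂g/∂z = 0
∇g at (-3, -1, 2) = (0, -18, 0)
∇g · b = (0)(3) + (-18)(-3) + (0)(-4) = 54

54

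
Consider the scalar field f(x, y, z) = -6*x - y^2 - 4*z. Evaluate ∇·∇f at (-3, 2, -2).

-2

∂²f/∂x² = 0
∂²f/∂y² = -2
∂²f/∂z² = 0
∇²f = -2
At (-3, 2, -2): -2.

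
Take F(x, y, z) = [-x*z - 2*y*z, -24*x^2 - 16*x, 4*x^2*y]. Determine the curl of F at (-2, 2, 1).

(∇×F)₁ = ∂F₃/∂y − ∂F₂/∂z = 4*x^2
(∇×F)₂ = ∂F₁/∂z − ∂F₃/∂x = -8*x*y - x - 2*y
(∇×F)₃ = ∂F₂/∂x − ∂F₁/∂y = -48*x + 2*z - 16
∇×F = (4*x^2, -8*x*y - x - 2*y, -48*x + 2*z - 16)
At (-2, 2, 1): (16, 30, 82).

(16, 30, 82)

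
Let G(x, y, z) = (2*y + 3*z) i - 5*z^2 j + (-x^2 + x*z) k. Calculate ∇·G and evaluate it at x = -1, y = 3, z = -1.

∂G₁/∂x = 0
∂G₂/∂y = 0
∂G₃/∂z = x
∇·G = x
At (-1, 3, -1): -1.

-1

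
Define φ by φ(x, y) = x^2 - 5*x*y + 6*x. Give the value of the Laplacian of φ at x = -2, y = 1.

∂²φ/∂x² = 2
∂²φ/∂y² = 0
∇²φ = 2
At (-2, 1): 2.

2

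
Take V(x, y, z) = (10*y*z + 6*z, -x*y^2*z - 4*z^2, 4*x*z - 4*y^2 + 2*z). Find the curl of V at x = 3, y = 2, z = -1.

(-12, 30, 14)

(∇×V)₁ = ∂V₃/∂y − ∂V₂/∂z = x*y^2 - 8*y + 8*z
(∇×V)₂ = ∂V₁/∂z − ∂V₃/∂x = 10*y - 4*z + 6
(∇×V)₃ = ∂V₂/∂x − ∂V₁/∂y = -y^2*z - 10*z
∇×V = (x*y^2 - 8*y + 8*z, 10*y - 4*z + 6, -y^2*z - 10*z)
At (3, 2, -1): (-12, 30, 14).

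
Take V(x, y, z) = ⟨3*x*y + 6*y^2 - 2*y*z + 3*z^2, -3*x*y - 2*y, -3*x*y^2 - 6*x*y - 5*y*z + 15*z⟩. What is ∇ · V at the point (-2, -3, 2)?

25

∂V₁/∂x = 3*y
∂V₂/∂y = -3*x - 2
∂V₃/∂z = -5*y + 15
∇·V = -3*x - 2*y + 13
At (-2, -3, 2): 25.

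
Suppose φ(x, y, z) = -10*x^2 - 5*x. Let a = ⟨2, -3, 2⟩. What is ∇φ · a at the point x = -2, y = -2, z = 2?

70

∂φ/∂x = -20*x - 5
∂φ/∂y = 0
∂φ/∂z = 0
∇φ at (-2, -2, 2) = (35, 0, 0)
∇φ · a = (35)(2) + (0)(-3) + (0)(2) = 70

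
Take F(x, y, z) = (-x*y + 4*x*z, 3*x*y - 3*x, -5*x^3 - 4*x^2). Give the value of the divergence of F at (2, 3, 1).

∂F₁/∂x = -y + 4*z
∂F₂/∂y = 3*x
∂F₃/∂z = 0
∇·F = 3*x - y + 4*z
At (2, 3, 1): 7.

7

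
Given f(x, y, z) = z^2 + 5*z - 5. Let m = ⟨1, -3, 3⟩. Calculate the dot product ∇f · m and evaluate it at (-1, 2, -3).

-3

∂f/∂x = 0
∂f/∂y = 0
∂f/∂z = 2*z + 5
∇f at (-1, 2, -3) = (0, 0, -1)
∇f · m = (0)(1) + (0)(-3) + (-1)(3) = -3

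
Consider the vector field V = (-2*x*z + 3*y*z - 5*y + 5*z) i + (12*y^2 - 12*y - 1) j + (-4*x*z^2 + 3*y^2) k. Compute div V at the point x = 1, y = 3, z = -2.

80

∂V₁/∂x = -2*z
∂V₂/∂y = 24*y - 12
∂V₃/∂z = -8*x*z
∇·V = -8*x*z + 24*y - 2*z - 12
At (1, 3, -2): 80.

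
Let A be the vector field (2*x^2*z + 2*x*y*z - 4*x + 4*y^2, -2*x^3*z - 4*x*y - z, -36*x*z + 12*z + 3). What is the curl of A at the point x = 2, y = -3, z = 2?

(∇×A)₁ = ∂A₃/∂y − ∂A₂/∂z = 2*x^3 + 1
(∇×A)₂ = ∂A₁/∂z − ∂A₃/∂x = 2*x^2 + 2*x*y + 36*z
(∇×A)₃ = ∂A₂/∂x − ∂A₁/∂y = -6*x^2*z - 2*x*z - 12*y
∇×A = (2*x^3 + 1, 2*x^2 + 2*x*y + 36*z, -6*x^2*z - 2*x*z - 12*y)
At (2, -3, 2): (17, 68, -20).

(17, 68, -20)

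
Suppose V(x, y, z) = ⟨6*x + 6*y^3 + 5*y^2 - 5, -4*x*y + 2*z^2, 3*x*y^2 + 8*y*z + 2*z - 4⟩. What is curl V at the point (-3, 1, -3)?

(-30, -3, -32)

(∇×V)₁ = ∂V₃/∂y − ∂V₂/∂z = 6*x*y + 4*z
(∇×V)₂ = ∂V₁/∂z − ∂V₃/∂x = -3*y^2
(∇×V)₃ = ∂V₂/∂x − ∂V₁/∂y = -18*y^2 - 14*y
∇×V = (6*x*y + 4*z, -3*y^2, -18*y^2 - 14*y)
At (-3, 1, -3): (-30, -3, -32).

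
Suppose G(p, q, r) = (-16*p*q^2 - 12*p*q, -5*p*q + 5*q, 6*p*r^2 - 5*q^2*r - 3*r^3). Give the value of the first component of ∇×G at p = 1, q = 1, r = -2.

(∇×G)_1 = ∂G₃/∂q − ∂G₂/∂r
= -10*q*r − (0)
= -10*q*r
At (1, 1, -2): 20.

20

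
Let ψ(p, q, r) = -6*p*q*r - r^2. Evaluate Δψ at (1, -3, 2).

-2

∂²ψ/∂p² = 0
∂²ψ/∂q² = 0
∂²ψ/∂r² = -2
∇²ψ = -2
At (1, -3, 2): -2.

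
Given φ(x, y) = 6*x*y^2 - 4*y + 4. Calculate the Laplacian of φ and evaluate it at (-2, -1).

∂²φ/∂x² = 0
∂²φ/∂y² = 12*x
∇²φ = 12*x
At (-2, -1): -24.

-24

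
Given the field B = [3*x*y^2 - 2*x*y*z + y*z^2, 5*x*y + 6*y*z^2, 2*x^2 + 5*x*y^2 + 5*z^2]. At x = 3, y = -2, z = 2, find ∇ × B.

(∇×B)₁ = ∂B₃/∂y − ∂B₂/∂z = 10*x*y - 12*y*z
(∇×B)₂ = ∂B₁/∂z − ∂B₃/∂x = -2*x*y - 4*x - 5*y^2 + 2*y*z
(∇×B)₃ = ∂B₂/∂x − ∂B₁/∂y = -6*x*y + 2*x*z + 5*y - z^2
∇×B = (10*x*y - 12*y*z, -2*x*y - 4*x - 5*y^2 + 2*y*z, -6*x*y + 2*x*z + 5*y - z^2)
At (3, -2, 2): (-12, -28, 34).

(-12, -28, 34)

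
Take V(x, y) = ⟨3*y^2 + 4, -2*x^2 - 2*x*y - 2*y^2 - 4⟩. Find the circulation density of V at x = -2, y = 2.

-8

∂V₂/∂x = -4*x - 2*y
∂V₁/∂y = 6*y
Scalar curl = -4*x - 8*y
At (-2, 2): -8.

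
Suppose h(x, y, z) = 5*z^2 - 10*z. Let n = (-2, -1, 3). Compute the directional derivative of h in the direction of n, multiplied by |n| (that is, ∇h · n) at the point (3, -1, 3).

∂h/∂x = 0
∂h/∂y = 0
∂h/∂z = 10*z - 10
∇h at (3, -1, 3) = (0, 0, 20)
∇h · n = (0)(-2) + (0)(-1) + (20)(3) = 60

60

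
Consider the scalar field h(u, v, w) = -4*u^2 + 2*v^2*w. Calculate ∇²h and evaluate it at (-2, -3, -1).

∂²h/∂u² = -8
∂²h/∂v² = 4*w
∂²h/∂w² = 0
∇²h = 4*w - 8
At (-2, -3, -1): -12.

-12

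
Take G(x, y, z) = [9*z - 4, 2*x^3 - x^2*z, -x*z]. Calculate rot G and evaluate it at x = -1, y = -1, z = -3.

(∇×G)₁ = ∂G₃/∂y − ∂G₂/∂z = x^2
(∇×G)₂ = ∂G₁/∂z − ∂G₃/∂x = z + 9
(∇×G)₃ = ∂G₂/∂x − ∂G₁/∂y = 6*x^2 - 2*x*z
∇×G = (x^2, z + 9, 6*x^2 - 2*x*z)
At (-1, -1, -3): (1, 6, 0).

(1, 6, 0)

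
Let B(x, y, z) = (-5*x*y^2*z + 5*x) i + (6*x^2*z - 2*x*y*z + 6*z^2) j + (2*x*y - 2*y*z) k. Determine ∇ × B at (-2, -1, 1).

(∇×B)₁ = ∂B₃/∂y − ∂B₂/∂z = -6*x^2 + 2*x*y + 2*x - 14*z
(∇×B)₂ = ∂B₁/∂z − ∂B₃/∂x = -5*x*y^2 - 2*y
(∇×B)₃ = ∂B₂/∂x − ∂B₁/∂y = 10*x*y*z + 12*x*z - 2*y*z
∇×B = (-6*x^2 + 2*x*y + 2*x - 14*z, -5*x*y^2 - 2*y, 10*x*y*z + 12*x*z - 2*y*z)
At (-2, -1, 1): (-38, 12, -2).

(-38, 12, -2)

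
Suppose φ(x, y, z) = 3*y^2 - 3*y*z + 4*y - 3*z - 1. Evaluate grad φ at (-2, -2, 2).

∂φ/∂x = 0
∂φ/∂y = 6*y - 3*z + 4
∂φ/∂z = -3*y - 3
∇φ = (0, 6*y - 3*z + 4, -3*y - 3)
At (-2, -2, 2): (0, -14, 3).

(0, -14, 3)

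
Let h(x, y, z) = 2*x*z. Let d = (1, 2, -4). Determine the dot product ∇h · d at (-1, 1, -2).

∂h/∂x = 2*z
∂h/∂y = 0
∂h/∂z = 2*x
∇h at (-1, 1, -2) = (-4, 0, -2)
∇h · d = (-4)(1) + (0)(2) + (-2)(-4) = 4

4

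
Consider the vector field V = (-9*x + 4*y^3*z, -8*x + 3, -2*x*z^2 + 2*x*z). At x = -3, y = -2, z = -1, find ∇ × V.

(∇×V)₁ = ∂V₃/∂y − ∂V₂/∂z = 0
(∇×V)₂ = ∂V₁/∂z − ∂V₃/∂x = 4*y^3 + 2*z^2 - 2*z
(∇×V)₃ = ∂V₂/∂x − ∂V₁/∂y = -12*y^2*z - 8
∇×V = (0, 4*y^3 + 2*z^2 - 2*z, -12*y^2*z - 8)
At (-3, -2, -1): (0, -28, 40).

(0, -28, 40)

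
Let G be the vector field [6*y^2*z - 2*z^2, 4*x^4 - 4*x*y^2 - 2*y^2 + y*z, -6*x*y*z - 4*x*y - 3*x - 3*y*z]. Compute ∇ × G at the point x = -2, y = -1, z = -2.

(-9, 25, -156)

(∇×G)₁ = ∂G₃/∂y − ∂G₂/∂z = -6*x*z - 4*x - y - 3*z
(∇×G)₂ = ∂G₁/∂z − ∂G₃/∂x = 6*y^2 + 6*y*z + 4*y - 4*z + 3
(∇×G)₃ = ∂G₂/∂x − ∂G₁/∂y = 16*x^3 - 4*y^2 - 12*y*z
∇×G = (-6*x*z - 4*x - y - 3*z, 6*y^2 + 6*y*z + 4*y - 4*z + 3, 16*x^3 - 4*y^2 - 12*y*z)
At (-2, -1, -2): (-9, 25, -156).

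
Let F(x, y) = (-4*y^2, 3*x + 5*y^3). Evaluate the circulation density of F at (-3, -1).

-5

∂F₂/∂x = 3
∂F₁/∂y = -8*y
Scalar curl = 8*y + 3
At (-3, -1): -5.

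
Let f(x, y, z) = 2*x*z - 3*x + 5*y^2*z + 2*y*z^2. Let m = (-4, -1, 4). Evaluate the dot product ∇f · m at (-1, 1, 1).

∂f/∂x = 2*z - 3
∂f/∂y = 10*y*z + 2*z^2
∂f/∂z = 2*x + 5*y^2 + 4*y*z
∇f at (-1, 1, 1) = (-1, 12, 7)
∇f · m = (-1)(-4) + (12)(-1) + (7)(4) = 20

20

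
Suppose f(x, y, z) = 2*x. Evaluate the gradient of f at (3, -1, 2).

∂f/∂x = 2
∂f/∂y = 0
∂f/∂z = 0
∇f = (2, 0, 0)
At (3, -1, 2): (2, 0, 0).

(2, 0, 0)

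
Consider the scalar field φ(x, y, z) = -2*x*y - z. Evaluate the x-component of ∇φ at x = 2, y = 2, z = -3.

-4

(∇φ)_1 = ∂φ/∂x = -2*y
At (2, 2, -3): -4.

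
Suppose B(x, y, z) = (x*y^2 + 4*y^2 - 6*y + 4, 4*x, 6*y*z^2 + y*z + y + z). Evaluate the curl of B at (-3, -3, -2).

(∇×B)₁ = ∂B₃/∂y − ∂B₂/∂z = 6*z^2 + z + 1
(∇×B)₂ = ∂B₁/∂z − ∂B₃/∂x = 0
(∇×B)₃ = ∂B₂/∂x − ∂B₁/∂y = -2*x*y - 8*y + 10
∇×B = (6*z^2 + z + 1, 0, -2*x*y - 8*y + 10)
At (-3, -3, -2): (23, 0, 16).

(23, 0, 16)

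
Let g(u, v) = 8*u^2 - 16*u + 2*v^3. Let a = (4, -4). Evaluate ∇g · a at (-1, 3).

∂g/∂u = 16*u - 16
∂g/∂v = 6*v^2
∇g at (-1, 3) = (-32, 54)
∇g · a = (-32)(4) + (54)(-4) = -344

-344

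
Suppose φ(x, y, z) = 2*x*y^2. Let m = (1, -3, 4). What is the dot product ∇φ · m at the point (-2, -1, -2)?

∂φ/∂x = 2*y^2
∂φ/∂y = 4*x*y
∂φ/∂z = 0
∇φ at (-2, -1, -2) = (2, 8, 0)
∇φ · m = (2)(1) + (8)(-3) + (0)(4) = -22

-22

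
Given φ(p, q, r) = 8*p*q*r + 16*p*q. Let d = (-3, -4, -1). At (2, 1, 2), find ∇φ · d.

-368

∂φ/∂p = 8*q*r + 16*q
∂φ/∂q = 8*p*r + 16*p
∂φ/∂r = 8*p*q
∇φ at (2, 1, 2) = (32, 64, 16)
∇φ · d = (32)(-3) + (64)(-4) + (16)(-1) = -368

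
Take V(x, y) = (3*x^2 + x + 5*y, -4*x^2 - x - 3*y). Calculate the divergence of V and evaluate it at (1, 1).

∂V₁/∂x = 6*x + 1
∂V₂/∂y = -3
∇·V = 6*x - 2
At (1, 1): 4.

4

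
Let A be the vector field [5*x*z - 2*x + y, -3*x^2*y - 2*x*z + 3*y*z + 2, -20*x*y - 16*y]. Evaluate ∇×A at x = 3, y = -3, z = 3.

(∇×A)₁ = ∂A₃/∂y − ∂A₂/∂z = -18*x - 3*y - 16
(∇×A)₂ = ∂A₁/∂z − ∂A₃/∂x = 5*x + 20*y
(∇×A)₃ = ∂A₂/∂x − ∂A₁/∂y = -6*x*y - 2*z - 1
∇×A = (-18*x - 3*y - 16, 5*x + 20*y, -6*x*y - 2*z - 1)
At (3, -3, 3): (-61, -45, 47).

(-61, -45, 47)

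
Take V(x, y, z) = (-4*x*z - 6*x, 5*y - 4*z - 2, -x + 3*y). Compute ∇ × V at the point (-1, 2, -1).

(7, 5, 0)

(∇×V)₁ = ∂V₃/∂y − ∂V₂/∂z = 7
(∇×V)₂ = ∂V₁/∂z − ∂V₃/∂x = -4*x + 1
(∇×V)₃ = ∂V₂/∂x − ∂V₁/∂y = 0
∇×V = (7, -4*x + 1, 0)
At (-1, 2, -1): (7, 5, 0).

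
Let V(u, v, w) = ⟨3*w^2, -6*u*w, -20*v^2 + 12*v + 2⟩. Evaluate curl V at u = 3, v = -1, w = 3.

(70, 18, -18)

(∇×V)₁ = ∂V₃/∂v − ∂V₂/∂w = 6*u - 40*v + 12
(∇×V)₂ = ∂V₁/∂w − ∂V₃/∂u = 6*w
(∇×V)₃ = ∂V₂/∂u − ∂V₁/∂v = -6*w
∇×V = (6*u - 40*v + 12, 6*w, -6*w)
At (3, -1, 3): (70, 18, -18).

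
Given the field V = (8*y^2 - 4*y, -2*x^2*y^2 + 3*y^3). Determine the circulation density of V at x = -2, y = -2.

68

∂V₂/∂x = -4*x*y^2
∂V₁/∂y = 16*y - 4
Scalar curl = -4*x*y^2 - 16*y + 4
At (-2, -2): 68.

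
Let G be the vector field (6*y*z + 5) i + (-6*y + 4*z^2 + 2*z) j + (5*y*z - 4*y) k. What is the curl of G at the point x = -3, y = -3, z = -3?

(3, -18, 18)

(∇×G)₁ = ∂G₃/∂y − ∂G₂/∂z = -3*z - 6
(∇×G)₂ = ∂G₁/∂z − ∂G₃/∂x = 6*y
(∇×G)₃ = ∂G₂/∂x − ∂G₁/∂y = -6*z
∇×G = (-3*z - 6, 6*y, -6*z)
At (-3, -3, -3): (3, -18, 18).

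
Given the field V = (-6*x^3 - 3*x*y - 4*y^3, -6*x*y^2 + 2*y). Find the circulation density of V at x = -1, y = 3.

51

∂V₂/∂x = -6*y^2
∂V₁/∂y = -3*x - 12*y^2
Scalar curl = 3*x + 6*y^2
At (-1, 3): 51.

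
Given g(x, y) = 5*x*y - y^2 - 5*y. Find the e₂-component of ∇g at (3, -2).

(∇g)_2 = ∂g/∂y = 5*x - 2*y - 5
At (3, -2): 14.

14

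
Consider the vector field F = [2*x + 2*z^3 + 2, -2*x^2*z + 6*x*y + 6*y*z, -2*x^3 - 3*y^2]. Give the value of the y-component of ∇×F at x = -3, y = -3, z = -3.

(∇×F)_2 = ∂F₁/∂z − ∂F₃/∂x
= 6*z^2 − (-6*x^2)
= 6*x^2 + 6*z^2
At (-3, -3, -3): 108.

108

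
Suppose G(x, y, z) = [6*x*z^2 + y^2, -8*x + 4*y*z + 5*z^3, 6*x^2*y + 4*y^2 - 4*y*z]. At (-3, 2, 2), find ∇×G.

(∇×G)₁ = ∂G₃/∂y − ∂G₂/∂z = 6*x^2 + 4*y - 15*z^2 - 4*z
(∇×G)₂ = ∂G₁/∂z − ∂G₃/∂x = -12*x*y + 12*x*z
(∇×G)₃ = ∂G₂/∂x − ∂G₁/∂y = -2*y - 8
∇×G = (6*x^2 + 4*y - 15*z^2 - 4*z, -12*x*y + 12*x*z, -2*y - 8)
At (-3, 2, 2): (-6, 0, -12).

(-6, 0, -12)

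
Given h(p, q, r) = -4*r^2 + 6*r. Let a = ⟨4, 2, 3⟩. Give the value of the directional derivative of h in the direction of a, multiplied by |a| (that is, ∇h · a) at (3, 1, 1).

-6

∂h/∂p = 0
∂h/∂q = 0
∂h/∂r = -8*r + 6
∇h at (3, 1, 1) = (0, 0, -2)
∇h · a = (0)(4) + (0)(2) + (-2)(3) = -6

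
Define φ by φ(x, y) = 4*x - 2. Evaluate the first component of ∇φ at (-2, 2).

(∇φ)_1 = ∂φ/∂x = 4
At (-2, 2): 4.

4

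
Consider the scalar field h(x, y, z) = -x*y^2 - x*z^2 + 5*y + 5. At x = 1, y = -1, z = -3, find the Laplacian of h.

-4

∂²h/∂x² = 0
∂²h/∂y² = -2*x
∂²h/∂z² = -2*x
∇²h = -4*x
At (1, -1, -3): -4.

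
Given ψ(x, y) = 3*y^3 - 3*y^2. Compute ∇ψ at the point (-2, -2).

(0, 48)

∂ψ/∂x = 0
∂ψ/∂y = 9*y^2 - 6*y
∇ψ = (0, 9*y^2 - 6*y)
At (-2, -2): (0, 48).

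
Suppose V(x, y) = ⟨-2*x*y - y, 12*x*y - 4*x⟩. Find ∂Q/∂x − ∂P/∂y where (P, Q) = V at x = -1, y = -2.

-29

∂V₂/∂x = 12*y - 4
∂V₁/∂y = -2*x - 1
Scalar curl = 2*x + 12*y - 3
At (-1, -2): -29.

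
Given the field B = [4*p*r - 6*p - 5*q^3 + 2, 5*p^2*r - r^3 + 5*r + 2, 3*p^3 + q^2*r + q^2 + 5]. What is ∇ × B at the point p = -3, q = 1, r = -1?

(-47, -93, 45)

(∇×B)₁ = ∂B₃/∂q − ∂B₂/∂r = -5*p^2 + 2*q*r + 2*q + 3*r^2 - 5
(∇×B)₂ = ∂B₁/∂r − ∂B₃/∂p = -9*p^2 + 4*p
(∇×B)₃ = ∂B₂/∂p − ∂B₁/∂q = 10*p*r + 15*q^2
∇×B = (-5*p^2 + 2*q*r + 2*q + 3*r^2 - 5, -9*p^2 + 4*p, 10*p*r + 15*q^2)
At (-3, 1, -1): (-47, -93, 45).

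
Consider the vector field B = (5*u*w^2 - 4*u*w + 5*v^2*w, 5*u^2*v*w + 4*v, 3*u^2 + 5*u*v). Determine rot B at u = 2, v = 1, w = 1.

(-10, 0, 10)

(∇×B)₁ = ∂B₃/∂v − ∂B₂/∂w = -5*u^2*v + 5*u
(∇×B)₂ = ∂B₁/∂w − ∂B₃/∂u = 10*u*w - 10*u + 5*v^2 - 5*v
(∇×B)₃ = ∂B₂/∂u − ∂B₁/∂v = 10*u*v*w - 10*v*w
∇×B = (-5*u^2*v + 5*u, 10*u*w - 10*u + 5*v^2 - 5*v, 10*u*v*w - 10*v*w)
At (2, 1, 1): (-10, 0, 10).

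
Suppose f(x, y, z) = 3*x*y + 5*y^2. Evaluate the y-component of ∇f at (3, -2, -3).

(∇f)_2 = ∂f/∂y = 3*x + 10*y
At (3, -2, -3): -11.

-11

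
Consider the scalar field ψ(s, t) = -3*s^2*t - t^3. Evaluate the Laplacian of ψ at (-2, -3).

36

∂²ψ/∂s² = -6*t
∂²ψ/∂t² = -6*t
∇²ψ = -12*t
At (-2, -3): 36.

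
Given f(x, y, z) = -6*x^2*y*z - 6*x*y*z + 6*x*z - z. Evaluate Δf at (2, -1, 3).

∂²f/∂x² = -12*y*z
∂²f/∂y² = 0
∂²f/∂z² = 0
∇²f = -12*y*z
At (2, -1, 3): 36.

36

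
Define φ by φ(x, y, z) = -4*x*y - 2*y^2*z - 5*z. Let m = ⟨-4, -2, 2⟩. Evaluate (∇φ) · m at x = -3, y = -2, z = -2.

∂φ/∂x = -4*y
∂φ/∂y = -4*x - 4*y*z
∂φ/∂z = -2*y^2 - 5
∇φ at (-3, -2, -2) = (8, -4, -13)
∇φ · m = (8)(-4) + (-4)(-2) + (-13)(2) = -50

-50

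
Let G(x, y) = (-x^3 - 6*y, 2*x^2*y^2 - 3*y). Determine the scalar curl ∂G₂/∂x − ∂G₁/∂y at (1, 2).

∂G₂/∂x = 4*x*y^2
∂G₁/∂y = -6
Scalar curl = 4*x*y^2 + 6
At (1, 2): 22.

22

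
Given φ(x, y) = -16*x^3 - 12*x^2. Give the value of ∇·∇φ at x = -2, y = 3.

∂²φ/∂x² = -24*(4*x + 1)
∂²φ/∂y² = 0
∇²φ = -96*x - 24
At (-2, 3): 168.

168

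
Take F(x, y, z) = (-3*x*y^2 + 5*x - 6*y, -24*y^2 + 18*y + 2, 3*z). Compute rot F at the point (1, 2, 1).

(∇×F)₁ = ∂F₃/∂y − ∂F₂/∂z = 0
(∇×F)₂ = ∂F₁/∂z − ∂F₃/∂x = 0
(∇×F)₃ = ∂F₂/∂x − ∂F₁/∂y = 6*x*y + 6
∇×F = (0, 0, 6*x*y + 6)
At (1, 2, 1): (0, 0, 18).

(0, 0, 18)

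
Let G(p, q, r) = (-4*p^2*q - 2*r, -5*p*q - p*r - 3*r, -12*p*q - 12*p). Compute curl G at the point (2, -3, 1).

(∇×G)₁ = ∂G₃/∂q − ∂G₂/∂r = -11*p + 3
(∇×G)₂ = ∂G₁/∂r − ∂G₃/∂p = 12*q + 10
(∇×G)₃ = ∂G₂/∂p − ∂G₁/∂q = 4*p^2 - 5*q - r
∇×G = (-11*p + 3, 12*q + 10, 4*p^2 - 5*q - r)
At (2, -3, 1): (-19, -26, 30).

(-19, -26, 30)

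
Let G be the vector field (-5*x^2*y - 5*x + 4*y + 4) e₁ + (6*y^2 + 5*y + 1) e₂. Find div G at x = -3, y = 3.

∂G₁/∂x = -10*x*y - 5
∂G₂/∂y = 12*y + 5
∇·G = -10*x*y + 12*y
At (-3, 3): 126.

126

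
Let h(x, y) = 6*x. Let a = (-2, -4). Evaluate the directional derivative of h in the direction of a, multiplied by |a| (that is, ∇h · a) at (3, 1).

∂h/∂x = 6
∂h/∂y = 0
∇h at (3, 1) = (6, 0)
∇h · a = (6)(-2) + (0)(-4) = -12

-12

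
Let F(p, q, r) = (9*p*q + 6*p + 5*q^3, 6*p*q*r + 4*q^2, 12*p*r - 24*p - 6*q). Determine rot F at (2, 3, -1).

(-42, 36, -171)

(∇×F)₁ = ∂F₃/∂q − ∂F₂/∂r = -6*p*q - 6
(∇×F)₂ = ∂F₁/∂r − ∂F₃/∂p = -12*r + 24
(∇×F)₃ = ∂F₂/∂p − ∂F₁/∂q = -9*p - 15*q^2 + 6*q*r
∇×F = (-6*p*q - 6, -12*r + 24, -9*p - 15*q^2 + 6*q*r)
At (2, 3, -1): (-42, 36, -171).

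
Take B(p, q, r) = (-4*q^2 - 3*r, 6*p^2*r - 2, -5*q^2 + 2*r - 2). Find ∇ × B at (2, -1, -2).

(∇×B)₁ = ∂B₃/∂q − ∂B₂/∂r = -6*p^2 - 10*q
(∇×B)₂ = ∂B₁/∂r − ∂B₃/∂p = -3
(∇×B)₃ = ∂B₂/∂p − ∂B₁/∂q = 12*p*r + 8*q
∇×B = (-6*p^2 - 10*q, -3, 12*p*r + 8*q)
At (2, -1, -2): (-14, -3, -56).

(-14, -3, -56)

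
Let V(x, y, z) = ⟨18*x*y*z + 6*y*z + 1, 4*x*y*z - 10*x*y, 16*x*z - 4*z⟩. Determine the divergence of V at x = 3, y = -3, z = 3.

-112

∂V₁/∂x = 18*y*z
∂V₂/∂y = 4*x*z - 10*x
∂V₃/∂z = 16*x - 4
∇·V = 4*x*z + 6*x + 18*y*z - 4
At (3, -3, 3): -112.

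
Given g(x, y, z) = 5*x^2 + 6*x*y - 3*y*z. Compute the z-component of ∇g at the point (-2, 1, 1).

-3

(∇g)_3 = ∂g/∂z = -3*y
At (-2, 1, 1): -3.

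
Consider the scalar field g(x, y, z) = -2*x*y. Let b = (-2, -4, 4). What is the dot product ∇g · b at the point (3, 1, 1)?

28

∂g/∂x = -2*y
∂g/∂y = -2*x
∂g/∂z = 0
∇g at (3, 1, 1) = (-2, -6, 0)
∇g · b = (-2)(-2) + (-6)(-4) + (0)(4) = 28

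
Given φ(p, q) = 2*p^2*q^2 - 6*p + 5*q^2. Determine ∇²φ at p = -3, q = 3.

82

∂²φ/∂p² = 4*q^2
∂²φ/∂q² = 2*(2*p^2 + 5)
∇²φ = 4*p^2 + 4*q^2 + 10
At (-3, 3): 82.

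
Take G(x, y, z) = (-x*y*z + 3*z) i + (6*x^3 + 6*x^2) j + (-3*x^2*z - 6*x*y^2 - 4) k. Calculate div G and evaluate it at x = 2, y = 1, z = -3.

-9

∂G₁/∂x = -y*z
∂G₂/∂y = 0
∂G₃/∂z = -3*x^2
∇·G = -3*x^2 - y*z
At (2, 1, -3): -9.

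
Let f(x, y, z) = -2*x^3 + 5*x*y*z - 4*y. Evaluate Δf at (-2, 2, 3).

24

∂²f/∂x² = -12*x
∂²f/∂y² = 0
∂²f/∂z² = 0
∇²f = -12*x
At (-2, 2, 3): 24.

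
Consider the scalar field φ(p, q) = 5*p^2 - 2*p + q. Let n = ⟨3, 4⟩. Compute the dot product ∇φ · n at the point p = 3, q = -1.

∂φ/∂p = 10*p - 2
∂φ/∂q = 1
∇φ at (3, -1) = (28, 1)
∇φ · n = (28)(3) + (1)(4) = 88

88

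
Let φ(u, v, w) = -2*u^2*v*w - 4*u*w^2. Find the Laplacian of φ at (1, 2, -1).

∂²φ/∂u² = -4*v*w
∂²φ/∂v² = 0
∂²φ/∂w² = -8*u
∇²φ = -8*u - 4*v*w
At (1, 2, -1): 0.

0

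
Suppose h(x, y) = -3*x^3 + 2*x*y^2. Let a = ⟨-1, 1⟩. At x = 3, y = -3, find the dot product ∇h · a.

∂h/∂x = -9*x^2 + 2*y^2
∂h/∂y = 4*x*y
∇h at (3, -3) = (-63, -36)
∇h · a = (-63)(-1) + (-36)(1) = 27

27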